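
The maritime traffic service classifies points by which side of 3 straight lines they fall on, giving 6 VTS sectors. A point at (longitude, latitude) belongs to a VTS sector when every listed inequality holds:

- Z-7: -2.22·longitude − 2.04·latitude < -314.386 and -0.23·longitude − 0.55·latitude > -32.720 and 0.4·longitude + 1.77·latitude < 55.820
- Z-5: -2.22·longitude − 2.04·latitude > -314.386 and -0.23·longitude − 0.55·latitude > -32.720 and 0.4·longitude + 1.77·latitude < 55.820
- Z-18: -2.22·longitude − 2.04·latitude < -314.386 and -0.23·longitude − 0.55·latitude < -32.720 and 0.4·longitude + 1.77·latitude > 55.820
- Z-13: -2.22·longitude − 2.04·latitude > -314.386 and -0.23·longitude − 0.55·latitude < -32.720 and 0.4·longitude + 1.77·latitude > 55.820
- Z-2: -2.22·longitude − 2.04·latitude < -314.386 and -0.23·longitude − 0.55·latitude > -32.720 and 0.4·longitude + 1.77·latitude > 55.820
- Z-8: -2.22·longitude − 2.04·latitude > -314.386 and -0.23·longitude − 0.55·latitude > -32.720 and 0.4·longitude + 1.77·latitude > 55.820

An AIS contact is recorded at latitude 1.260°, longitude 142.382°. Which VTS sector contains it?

-2.22·142.382 − 2.04·1.260 = -318.658, which is < -314.386
-0.23·142.382 − 0.55·1.260 = -33.441, which is < -32.720
0.4·142.382 + 1.77·1.260 = 59.183, which is > 55.820
This sign pattern matches Z-18.

Z-18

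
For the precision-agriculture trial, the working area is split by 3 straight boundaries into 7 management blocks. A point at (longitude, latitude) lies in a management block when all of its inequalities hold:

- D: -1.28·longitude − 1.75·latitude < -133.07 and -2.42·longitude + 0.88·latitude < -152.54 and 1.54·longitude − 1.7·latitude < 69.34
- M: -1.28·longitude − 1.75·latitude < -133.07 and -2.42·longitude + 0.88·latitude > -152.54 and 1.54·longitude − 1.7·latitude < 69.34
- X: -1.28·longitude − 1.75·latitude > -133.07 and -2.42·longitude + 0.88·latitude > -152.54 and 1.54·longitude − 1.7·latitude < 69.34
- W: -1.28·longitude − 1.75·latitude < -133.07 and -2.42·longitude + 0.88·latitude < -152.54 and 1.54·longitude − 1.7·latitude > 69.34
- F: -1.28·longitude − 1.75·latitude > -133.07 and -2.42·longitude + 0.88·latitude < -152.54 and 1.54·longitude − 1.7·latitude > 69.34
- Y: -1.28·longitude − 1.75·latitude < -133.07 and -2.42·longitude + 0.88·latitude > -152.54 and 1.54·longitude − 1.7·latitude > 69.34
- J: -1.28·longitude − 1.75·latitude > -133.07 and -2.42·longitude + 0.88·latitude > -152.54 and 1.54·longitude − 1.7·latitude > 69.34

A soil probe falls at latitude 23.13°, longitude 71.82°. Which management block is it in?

-1.28·71.82 − 1.75·23.13 = -132.407, which is > -133.07
-2.42·71.82 + 0.88·23.13 = -153.450, which is < -152.54
1.54·71.82 − 1.7·23.13 = 71.282, which is > 69.34
This sign pattern matches F.

F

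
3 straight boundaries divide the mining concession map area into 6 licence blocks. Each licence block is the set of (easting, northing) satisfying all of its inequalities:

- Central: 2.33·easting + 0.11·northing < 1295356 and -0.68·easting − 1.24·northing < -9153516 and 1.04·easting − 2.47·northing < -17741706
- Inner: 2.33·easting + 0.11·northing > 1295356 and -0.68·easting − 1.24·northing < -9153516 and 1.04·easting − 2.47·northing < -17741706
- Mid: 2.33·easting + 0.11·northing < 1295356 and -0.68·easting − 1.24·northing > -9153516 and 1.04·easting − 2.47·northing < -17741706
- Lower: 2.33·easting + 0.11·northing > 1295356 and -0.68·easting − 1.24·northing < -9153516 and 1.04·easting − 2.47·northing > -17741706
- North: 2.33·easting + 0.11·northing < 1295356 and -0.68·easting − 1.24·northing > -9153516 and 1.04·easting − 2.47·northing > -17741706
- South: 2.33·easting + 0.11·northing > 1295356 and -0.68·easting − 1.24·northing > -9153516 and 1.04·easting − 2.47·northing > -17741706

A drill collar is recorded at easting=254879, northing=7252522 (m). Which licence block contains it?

2.33·254879 + 0.11·7252522 = 1391645.490, which is > 1295356
-0.68·254879 − 1.24·7252522 = -9166445.000, which is < -9153516
1.04·254879 − 2.47·7252522 = -17648655.180, which is > -17741706
This sign pattern matches Lower.

Lower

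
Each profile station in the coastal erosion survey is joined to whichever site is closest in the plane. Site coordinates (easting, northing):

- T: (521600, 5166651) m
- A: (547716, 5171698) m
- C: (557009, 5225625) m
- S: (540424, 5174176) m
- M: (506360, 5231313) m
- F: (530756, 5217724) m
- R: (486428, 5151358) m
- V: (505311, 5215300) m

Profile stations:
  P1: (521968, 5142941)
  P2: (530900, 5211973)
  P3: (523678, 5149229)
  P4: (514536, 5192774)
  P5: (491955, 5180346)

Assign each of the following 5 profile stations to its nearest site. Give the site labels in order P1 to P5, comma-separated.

P1 → T (d²=562299524.00)
P2 → F (d²=33094737.00)
P3 → T (d²=307844168.00)
P4 → V (d²=592521301.00)
P5 → R (d²=870851873.00)

T, F, T, V, R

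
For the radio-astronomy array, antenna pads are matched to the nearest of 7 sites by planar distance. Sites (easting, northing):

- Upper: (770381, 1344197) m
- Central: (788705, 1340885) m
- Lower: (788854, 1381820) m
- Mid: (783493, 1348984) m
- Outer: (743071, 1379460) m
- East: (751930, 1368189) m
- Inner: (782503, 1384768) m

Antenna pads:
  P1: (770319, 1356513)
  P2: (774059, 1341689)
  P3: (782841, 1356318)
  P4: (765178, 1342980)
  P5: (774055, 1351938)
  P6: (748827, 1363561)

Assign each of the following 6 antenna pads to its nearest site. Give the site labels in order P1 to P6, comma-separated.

P1 → Upper (d²=151687700.00)
P2 → Upper (d²=19817748.00)
P3 → Mid (d²=54212660.00)
P4 → Upper (d²=28552298.00)
P5 → Upper (d²=73421357.00)
P6 → East (d²=31046993.00)

Upper, Upper, Mid, Upper, Upper, East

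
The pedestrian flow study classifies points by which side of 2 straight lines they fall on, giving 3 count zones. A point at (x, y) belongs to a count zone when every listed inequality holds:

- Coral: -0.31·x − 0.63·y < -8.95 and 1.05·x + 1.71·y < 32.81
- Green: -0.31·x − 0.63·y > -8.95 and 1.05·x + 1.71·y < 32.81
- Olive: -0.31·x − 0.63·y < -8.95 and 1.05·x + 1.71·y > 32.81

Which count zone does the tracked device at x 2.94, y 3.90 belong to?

Green

-0.31·2.94 − 0.63·3.90 = -3.368, which is > -8.95
1.05·2.94 + 1.71·3.90 = 9.756, which is < 32.81
This sign pattern matches Green.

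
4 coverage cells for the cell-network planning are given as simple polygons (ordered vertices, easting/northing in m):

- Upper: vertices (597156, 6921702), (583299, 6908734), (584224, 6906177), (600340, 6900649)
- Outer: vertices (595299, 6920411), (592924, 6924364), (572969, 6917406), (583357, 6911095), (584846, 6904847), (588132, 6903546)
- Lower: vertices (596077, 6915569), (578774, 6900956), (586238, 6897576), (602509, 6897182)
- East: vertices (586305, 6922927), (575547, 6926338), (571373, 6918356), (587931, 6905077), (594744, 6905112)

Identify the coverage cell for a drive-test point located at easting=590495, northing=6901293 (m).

Lower

Cast a ray rightward from (590495, 6901293). For each polygon, the edges (by vertex number in listed order) whose endpoints lie on opposite sides of northing = 6901293, where each meets that height, and whether that is right or left of the point:
Upper: 3–4 at easting≈598462.5 (right), 4–1 at easting≈600242.6 (right) → 2 crossings.
Outer: no edge straddles that height → 0 crossings.
Lower: 1–2 at easting≈579173.0 (left), 4–1 at easting≈601070.9 (right) → 1 crossing.
East: no edge straddles that height → 0 crossings.
Only Lower has an odd count, so the point is inside Lower.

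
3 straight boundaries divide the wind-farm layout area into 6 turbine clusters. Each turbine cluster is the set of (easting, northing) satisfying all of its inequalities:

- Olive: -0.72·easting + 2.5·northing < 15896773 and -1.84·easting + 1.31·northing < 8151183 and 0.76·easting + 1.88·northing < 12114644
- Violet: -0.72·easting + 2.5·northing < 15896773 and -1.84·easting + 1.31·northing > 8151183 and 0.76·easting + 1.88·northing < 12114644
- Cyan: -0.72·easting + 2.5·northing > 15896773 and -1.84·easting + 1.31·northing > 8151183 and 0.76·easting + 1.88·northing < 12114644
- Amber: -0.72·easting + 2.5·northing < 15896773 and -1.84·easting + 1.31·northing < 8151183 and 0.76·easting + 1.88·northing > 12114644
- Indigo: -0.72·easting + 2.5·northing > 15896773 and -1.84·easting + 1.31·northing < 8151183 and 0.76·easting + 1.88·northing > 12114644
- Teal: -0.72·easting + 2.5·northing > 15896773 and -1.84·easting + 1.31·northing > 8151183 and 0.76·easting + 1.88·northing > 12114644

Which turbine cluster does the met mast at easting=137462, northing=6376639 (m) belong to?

Olive

-0.72·137462 + 2.5·6376639 = 15842624.860, which is < 15896773
-1.84·137462 + 1.31·6376639 = 8100467.010, which is < 8151183
0.76·137462 + 1.88·6376639 = 12092552.440, which is < 12114644
This sign pattern matches Olive.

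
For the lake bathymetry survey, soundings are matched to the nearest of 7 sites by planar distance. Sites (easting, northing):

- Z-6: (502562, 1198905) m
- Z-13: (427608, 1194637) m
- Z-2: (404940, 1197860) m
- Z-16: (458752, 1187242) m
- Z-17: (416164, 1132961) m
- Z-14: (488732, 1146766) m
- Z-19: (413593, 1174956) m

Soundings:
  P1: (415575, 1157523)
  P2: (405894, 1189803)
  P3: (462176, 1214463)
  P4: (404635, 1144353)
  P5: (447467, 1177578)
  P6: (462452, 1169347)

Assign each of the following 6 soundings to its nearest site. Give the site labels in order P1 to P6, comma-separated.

P1 → Z-19 (d²=307837813.00)
P2 → Z-2 (d²=65825365.00)
P3 → Z-16 (d²=752706617.00)
P4 → Z-17 (d²=262695505.00)
P5 → Z-16 (d²=220744121.00)
P6 → Z-16 (d²=333921025.00)

Z-19, Z-2, Z-16, Z-17, Z-16, Z-16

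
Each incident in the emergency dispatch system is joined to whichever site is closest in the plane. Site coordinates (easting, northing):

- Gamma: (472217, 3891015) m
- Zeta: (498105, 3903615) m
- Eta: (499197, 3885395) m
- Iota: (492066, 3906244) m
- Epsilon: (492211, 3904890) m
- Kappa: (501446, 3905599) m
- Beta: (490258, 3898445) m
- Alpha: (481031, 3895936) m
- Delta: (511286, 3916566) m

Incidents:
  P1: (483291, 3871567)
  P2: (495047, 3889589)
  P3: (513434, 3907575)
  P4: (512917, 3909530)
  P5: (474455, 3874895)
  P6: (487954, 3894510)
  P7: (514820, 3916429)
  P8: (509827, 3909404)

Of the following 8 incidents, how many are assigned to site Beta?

P1 → Eta
P2 → Eta
P3 → Delta
P4 → Delta
P5 → Gamma
P6 → Beta
P7 → Delta
P8 → Delta
1 of the 8 goes to Beta.

1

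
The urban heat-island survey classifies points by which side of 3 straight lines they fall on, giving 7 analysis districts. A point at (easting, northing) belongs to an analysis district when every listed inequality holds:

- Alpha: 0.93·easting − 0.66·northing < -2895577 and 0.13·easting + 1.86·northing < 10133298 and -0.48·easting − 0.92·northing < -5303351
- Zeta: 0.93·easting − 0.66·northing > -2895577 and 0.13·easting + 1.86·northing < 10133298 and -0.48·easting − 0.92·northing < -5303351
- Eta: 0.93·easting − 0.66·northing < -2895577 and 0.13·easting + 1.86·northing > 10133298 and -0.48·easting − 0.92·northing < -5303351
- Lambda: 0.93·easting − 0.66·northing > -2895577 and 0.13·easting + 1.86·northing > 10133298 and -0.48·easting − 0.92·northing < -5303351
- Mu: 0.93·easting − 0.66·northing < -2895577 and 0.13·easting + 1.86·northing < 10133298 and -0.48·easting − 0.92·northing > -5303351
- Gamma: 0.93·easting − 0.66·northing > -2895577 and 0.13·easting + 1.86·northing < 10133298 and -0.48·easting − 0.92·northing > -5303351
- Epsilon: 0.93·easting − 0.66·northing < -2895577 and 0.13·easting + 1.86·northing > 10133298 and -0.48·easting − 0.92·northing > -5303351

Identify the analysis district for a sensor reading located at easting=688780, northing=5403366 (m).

Epsilon

0.93·688780 − 0.66·5403366 = -2925656.160, which is < -2895577
0.13·688780 + 1.86·5403366 = 10139802.160, which is > 10133298
-0.48·688780 − 0.92·5403366 = -5301711.120, which is > -5303351
This sign pattern matches Epsilon.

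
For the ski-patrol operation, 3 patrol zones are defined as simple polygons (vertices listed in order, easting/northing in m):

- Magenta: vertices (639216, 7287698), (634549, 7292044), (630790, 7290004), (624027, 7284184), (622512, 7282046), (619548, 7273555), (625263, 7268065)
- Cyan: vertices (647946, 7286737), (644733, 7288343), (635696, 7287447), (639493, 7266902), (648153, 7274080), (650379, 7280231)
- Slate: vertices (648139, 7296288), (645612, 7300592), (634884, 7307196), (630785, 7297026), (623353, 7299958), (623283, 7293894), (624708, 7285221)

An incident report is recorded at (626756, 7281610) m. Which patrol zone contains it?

Cast a ray rightward from (626756, 7281610). For each polygon, the edges (by vertex number in listed order) whose endpoints lie on opposite sides of northing = 7281610, where each meets that height, and whether that is right or left of the point:
Magenta: 5–6 at easting≈622359.8 (left), 7–1 at easting≈634889.3 (right) → 1 crossing.
Cyan: 3–4 at easting≈636774.8 (right), 6–1 at easting≈649863.3 (right) → 2 crossings.
Slate: no edge straddles that height → 0 crossings.
Only Magenta has an odd count, so the point is inside Magenta.

Magenta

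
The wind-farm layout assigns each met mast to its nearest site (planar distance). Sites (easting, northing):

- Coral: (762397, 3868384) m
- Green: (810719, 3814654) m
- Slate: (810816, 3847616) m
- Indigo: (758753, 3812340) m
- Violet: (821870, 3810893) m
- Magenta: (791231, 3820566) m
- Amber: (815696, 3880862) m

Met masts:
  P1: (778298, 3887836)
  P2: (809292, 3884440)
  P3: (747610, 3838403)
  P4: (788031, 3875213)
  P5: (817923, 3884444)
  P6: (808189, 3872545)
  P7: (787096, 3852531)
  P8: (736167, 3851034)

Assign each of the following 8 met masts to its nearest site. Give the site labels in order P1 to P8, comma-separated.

P1 → Coral (d²=631222105.00)
P2 → Amber (d²=53813300.00)
P3 → Indigo (d²=803446418.00)
P4 → Coral (d²=703737197.00)
P5 → Amber (d²=17790253.00)
P6 → Amber (d²=125527538.00)
P7 → Slate (d²=586795625.00)
P8 → Coral (d²=989035400.00)

Coral, Amber, Indigo, Coral, Amber, Amber, Slate, Coral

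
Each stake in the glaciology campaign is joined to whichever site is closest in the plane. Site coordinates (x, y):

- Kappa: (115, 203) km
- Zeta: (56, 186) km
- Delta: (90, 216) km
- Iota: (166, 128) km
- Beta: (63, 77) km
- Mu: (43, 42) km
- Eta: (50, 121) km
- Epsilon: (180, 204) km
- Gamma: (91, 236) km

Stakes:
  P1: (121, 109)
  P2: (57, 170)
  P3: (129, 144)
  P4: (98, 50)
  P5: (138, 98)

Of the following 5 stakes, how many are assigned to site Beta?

P1 → Iota
P2 → Zeta
P3 → Iota
P4 → Beta
P5 → Iota
1 of the 5 goes to Beta.

1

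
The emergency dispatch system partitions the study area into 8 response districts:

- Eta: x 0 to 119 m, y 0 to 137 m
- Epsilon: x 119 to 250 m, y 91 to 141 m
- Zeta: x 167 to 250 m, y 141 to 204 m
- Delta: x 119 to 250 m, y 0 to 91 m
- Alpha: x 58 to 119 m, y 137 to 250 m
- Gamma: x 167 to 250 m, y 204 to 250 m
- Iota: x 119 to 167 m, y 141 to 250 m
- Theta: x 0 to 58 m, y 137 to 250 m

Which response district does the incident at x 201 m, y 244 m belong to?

The point has x = 201 and y = 244.
Only Gamma satisfies 167 ≤ x ≤ 250 and 204 ≤ y ≤ 250.

Gamma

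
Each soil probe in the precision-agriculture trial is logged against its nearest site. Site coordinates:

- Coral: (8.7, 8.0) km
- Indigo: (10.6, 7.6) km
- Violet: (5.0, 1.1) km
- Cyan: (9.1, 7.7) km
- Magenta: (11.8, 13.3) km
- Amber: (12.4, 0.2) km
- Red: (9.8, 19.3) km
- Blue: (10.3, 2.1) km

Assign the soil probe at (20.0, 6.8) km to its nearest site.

Indigo

Squared distances to each site:
Coral: 129.130; Indigo: 89.000; Violet: 257.490; Cyan: 119.620; Magenta: 109.490; Amber: 101.320; Red: 260.290; Blue: 116.180.
Minimum at Indigo.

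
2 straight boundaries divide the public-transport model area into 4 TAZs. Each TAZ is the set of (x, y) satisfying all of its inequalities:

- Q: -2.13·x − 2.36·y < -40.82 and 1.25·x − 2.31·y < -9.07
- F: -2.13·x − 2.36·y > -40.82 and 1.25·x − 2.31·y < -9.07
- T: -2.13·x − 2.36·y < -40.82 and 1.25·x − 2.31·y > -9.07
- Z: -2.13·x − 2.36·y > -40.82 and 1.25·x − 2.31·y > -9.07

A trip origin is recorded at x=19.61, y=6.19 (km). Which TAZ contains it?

T

-2.13·19.61 − 2.36·6.19 = -56.378, which is < -40.82
1.25·19.61 − 2.31·6.19 = 10.214, which is > -9.07
This sign pattern matches T.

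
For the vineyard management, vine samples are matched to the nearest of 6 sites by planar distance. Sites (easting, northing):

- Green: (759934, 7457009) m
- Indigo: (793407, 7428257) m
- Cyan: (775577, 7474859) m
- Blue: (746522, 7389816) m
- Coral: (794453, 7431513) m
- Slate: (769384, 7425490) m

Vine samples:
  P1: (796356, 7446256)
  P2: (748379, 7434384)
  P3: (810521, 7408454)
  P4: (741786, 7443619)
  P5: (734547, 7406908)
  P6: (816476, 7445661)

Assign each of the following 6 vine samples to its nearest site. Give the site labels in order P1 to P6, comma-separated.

P1 → Coral (d²=220977458.00)
P2 → Slate (d²=520313261.00)
P3 → Indigo (d²=685047805.00)
P4 → Green (d²=508642004.00)
P5 → Blue (d²=435537089.00)
P6 → Coral (d²=685178433.00)

Coral, Slate, Indigo, Green, Blue, Coral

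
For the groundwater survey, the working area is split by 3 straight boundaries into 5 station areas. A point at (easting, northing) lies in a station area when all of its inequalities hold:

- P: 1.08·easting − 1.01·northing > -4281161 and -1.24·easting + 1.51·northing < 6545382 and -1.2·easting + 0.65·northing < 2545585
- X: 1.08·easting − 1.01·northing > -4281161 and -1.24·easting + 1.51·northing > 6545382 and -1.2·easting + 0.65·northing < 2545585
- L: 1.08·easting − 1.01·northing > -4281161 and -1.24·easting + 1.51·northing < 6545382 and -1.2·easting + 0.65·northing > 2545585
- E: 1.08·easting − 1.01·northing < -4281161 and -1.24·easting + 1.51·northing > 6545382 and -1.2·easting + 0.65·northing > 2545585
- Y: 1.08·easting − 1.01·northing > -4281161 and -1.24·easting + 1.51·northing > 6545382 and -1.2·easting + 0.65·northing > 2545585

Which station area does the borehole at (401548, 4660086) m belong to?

L

1.08·401548 − 1.01·4660086 = -4273015.020, which is > -4281161
-1.24·401548 + 1.51·4660086 = 6538810.340, which is < 6545382
-1.2·401548 + 0.65·4660086 = 2547198.300, which is > 2545585
This sign pattern matches L.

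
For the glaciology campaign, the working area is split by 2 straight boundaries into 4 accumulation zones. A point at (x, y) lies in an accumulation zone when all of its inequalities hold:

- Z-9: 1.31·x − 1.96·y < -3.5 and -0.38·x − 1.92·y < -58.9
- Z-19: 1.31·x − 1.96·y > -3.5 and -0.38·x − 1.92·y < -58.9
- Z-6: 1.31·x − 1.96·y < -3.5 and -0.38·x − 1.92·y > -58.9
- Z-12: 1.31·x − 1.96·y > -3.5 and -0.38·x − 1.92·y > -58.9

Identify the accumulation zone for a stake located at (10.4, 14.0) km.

1.31·10.4 − 1.96·14.0 = -13.816, which is < -3.5
-0.38·10.4 − 1.92·14.0 = -30.832, which is > -58.9
This sign pattern matches Z-6.

Z-6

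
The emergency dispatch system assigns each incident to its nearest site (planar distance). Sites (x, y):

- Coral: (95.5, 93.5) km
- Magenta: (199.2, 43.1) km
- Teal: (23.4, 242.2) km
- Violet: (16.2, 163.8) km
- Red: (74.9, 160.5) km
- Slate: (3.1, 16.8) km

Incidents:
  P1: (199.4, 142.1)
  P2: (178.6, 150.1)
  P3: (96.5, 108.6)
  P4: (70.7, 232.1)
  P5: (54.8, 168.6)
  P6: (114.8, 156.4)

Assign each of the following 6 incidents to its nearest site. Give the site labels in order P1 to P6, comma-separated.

P1 → Magenta (d²=9801.04)
P2 → Coral (d²=10109.17)
P3 → Coral (d²=229.01)
P4 → Teal (d²=2339.30)
P5 → Red (d²=469.62)
P6 → Red (d²=1608.82)

Magenta, Coral, Coral, Teal, Red, Red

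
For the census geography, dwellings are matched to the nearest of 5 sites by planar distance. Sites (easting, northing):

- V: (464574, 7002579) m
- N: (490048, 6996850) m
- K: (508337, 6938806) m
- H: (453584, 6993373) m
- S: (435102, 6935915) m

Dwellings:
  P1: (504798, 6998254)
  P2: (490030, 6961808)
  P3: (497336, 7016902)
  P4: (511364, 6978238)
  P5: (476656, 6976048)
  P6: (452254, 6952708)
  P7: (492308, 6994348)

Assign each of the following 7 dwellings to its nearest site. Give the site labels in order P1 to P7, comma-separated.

N, K, N, N, N, S, N

P1 → N (d²=219533716.00)
P2 → K (d²=864238253.00)
P3 → N (d²=455197648.00)
P4 → N (d²=800778400.00)
P5 → N (d²=612068868.00)
P6 → S (d²=576195953.00)
P7 → N (d²=11367604.00)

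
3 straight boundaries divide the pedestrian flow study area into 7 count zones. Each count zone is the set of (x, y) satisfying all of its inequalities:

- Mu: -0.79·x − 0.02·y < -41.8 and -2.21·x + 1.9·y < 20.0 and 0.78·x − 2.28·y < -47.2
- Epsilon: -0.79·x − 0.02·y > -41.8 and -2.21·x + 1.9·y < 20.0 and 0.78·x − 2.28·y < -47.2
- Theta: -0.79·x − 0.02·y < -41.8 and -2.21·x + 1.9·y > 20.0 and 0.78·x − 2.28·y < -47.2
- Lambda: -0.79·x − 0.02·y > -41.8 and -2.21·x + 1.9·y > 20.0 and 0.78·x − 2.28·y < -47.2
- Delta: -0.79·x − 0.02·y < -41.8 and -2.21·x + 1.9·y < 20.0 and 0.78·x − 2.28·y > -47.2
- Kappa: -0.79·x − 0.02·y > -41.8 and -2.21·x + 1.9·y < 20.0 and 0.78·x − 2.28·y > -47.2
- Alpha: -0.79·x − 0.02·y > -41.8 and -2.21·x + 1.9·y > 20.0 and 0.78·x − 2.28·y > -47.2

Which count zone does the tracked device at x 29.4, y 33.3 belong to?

Epsilon

-0.79·29.4 − 0.02·33.3 = -23.892, which is > -41.8
-2.21·29.4 + 1.9·33.3 = -1.704, which is < 20.0
0.78·29.4 − 2.28·33.3 = -52.992, which is < -47.2
This sign pattern matches Epsilon.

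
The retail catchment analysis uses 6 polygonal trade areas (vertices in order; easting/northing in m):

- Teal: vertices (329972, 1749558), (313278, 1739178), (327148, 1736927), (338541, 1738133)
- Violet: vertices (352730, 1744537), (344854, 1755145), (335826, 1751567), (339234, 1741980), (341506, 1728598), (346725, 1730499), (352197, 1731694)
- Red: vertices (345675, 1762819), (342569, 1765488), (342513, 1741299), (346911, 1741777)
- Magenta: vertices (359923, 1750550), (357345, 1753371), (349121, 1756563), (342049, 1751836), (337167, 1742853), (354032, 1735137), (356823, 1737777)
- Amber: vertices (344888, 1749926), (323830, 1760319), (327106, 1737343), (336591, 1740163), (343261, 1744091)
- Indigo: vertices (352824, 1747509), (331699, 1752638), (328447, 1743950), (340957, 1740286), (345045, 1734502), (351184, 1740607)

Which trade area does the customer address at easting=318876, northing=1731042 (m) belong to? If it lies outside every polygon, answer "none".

Cast a ray rightward from (318876, 1731042). For each polygon, the edges (by vertex number in listed order) whose endpoints lie on opposite sides of northing = 1731042, where each meets that height, and whether that is right or left of the point:
Teal: no edge straddles that height → 0 crossings.
Violet: 4–5 at easting≈341091.1 (right), 6–7 at easting≈349211.4 (right) → 2 crossings.
Red: no edge straddles that height → 0 crossings.
Magenta: no edge straddles that height → 0 crossings.
Amber: no edge straddles that height → 0 crossings.
Indigo: no edge straddles that height → 0 crossings.
All counts are even, so the point lies outside every listed polygon.

none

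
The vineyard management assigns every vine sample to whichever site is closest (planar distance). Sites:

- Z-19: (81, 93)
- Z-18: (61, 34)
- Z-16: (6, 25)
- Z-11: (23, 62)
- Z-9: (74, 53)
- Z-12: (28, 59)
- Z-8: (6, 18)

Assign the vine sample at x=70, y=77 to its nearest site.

Squared distances to each site:
Z-19: 377.000; Z-18: 1930.000; Z-16: 6800.000; Z-11: 2434.000; Z-9: 592.000; Z-12: 2088.000; Z-8: 7577.000.
Minimum at Z-19.

Z-19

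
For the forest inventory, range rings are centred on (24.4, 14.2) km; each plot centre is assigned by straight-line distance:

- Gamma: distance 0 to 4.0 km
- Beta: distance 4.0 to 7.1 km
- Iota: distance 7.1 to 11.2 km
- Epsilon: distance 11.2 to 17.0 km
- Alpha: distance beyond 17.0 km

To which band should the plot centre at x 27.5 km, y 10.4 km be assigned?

Distance = √((27.5−24.4)² + (10.4−14.2)²) = √(9.610 + 14.440) = 4.904 km.
4.0 ≤ 4.904 < 7.1 → Beta.

Beta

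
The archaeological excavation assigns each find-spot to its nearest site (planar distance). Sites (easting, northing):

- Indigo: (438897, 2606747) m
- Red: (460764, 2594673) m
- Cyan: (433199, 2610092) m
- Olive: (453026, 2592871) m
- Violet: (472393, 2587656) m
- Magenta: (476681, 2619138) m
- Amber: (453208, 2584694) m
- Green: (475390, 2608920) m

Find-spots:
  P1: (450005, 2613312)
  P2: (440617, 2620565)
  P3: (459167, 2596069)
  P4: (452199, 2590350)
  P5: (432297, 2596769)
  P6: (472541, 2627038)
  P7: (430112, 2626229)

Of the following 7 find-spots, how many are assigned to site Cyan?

2

P1 → Indigo
P2 → Cyan
P3 → Red
P4 → Olive
P5 → Indigo
P6 → Magenta
P7 → Cyan
2 of the 7 go to Cyan.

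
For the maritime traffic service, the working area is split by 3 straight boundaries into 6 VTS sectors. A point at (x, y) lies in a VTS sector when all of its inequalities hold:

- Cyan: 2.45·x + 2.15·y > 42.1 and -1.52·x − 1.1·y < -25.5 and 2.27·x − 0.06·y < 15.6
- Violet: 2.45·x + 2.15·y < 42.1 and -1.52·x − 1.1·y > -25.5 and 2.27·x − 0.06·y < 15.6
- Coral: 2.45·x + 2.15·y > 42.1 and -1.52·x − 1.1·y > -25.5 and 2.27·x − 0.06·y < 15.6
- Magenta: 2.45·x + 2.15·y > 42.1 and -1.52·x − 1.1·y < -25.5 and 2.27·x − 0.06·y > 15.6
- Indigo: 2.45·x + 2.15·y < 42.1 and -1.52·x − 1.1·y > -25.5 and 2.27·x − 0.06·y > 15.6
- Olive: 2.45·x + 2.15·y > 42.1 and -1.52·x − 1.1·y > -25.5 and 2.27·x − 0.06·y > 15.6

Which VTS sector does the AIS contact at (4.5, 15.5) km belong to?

2.45·4.5 + 2.15·15.5 = 44.350, which is > 42.1
-1.52·4.5 − 1.1·15.5 = -23.890, which is > -25.5
2.27·4.5 − 0.06·15.5 = 9.285, which is < 15.6
This sign pattern matches Coral.

Coral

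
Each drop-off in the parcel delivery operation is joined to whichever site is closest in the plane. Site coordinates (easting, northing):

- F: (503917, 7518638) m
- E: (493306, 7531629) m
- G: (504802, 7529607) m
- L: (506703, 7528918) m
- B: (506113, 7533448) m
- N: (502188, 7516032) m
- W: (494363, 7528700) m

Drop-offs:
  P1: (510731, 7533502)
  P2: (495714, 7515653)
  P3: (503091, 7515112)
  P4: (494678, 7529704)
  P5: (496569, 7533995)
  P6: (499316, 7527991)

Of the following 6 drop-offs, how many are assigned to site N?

2

P1 → B
P2 → N
P3 → N
P4 → W
P5 → E
P6 → W
2 of the 6 go to N.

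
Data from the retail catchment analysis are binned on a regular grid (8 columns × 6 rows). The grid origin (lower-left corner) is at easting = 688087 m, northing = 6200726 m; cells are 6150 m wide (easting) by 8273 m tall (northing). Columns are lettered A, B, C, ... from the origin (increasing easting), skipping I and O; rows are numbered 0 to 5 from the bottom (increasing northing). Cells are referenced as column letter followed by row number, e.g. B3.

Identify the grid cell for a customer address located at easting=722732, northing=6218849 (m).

Column index: ⌊(722732 − 688087) / 6150⌋ = ⌊5.633⌋ = 5 → column F
Row offset from origin: ⌊(6218849 − 6200726) / 8273⌋ = ⌊2.191⌋ = 2 → row 2

F2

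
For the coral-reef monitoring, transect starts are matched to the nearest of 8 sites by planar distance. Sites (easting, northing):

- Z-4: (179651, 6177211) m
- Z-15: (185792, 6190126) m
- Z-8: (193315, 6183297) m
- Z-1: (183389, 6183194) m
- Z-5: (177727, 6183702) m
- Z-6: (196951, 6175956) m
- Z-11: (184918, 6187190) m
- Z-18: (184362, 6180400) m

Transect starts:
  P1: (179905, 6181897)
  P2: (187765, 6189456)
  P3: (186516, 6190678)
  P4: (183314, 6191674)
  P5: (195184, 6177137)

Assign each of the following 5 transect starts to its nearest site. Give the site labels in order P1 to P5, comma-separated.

Z-5, Z-15, Z-15, Z-15, Z-6

P1 → Z-5 (d²=8001709.00)
P2 → Z-15 (d²=4341629.00)
P3 → Z-15 (d²=828880.00)
P4 → Z-15 (d²=8536788.00)
P5 → Z-6 (d²=4517050.00)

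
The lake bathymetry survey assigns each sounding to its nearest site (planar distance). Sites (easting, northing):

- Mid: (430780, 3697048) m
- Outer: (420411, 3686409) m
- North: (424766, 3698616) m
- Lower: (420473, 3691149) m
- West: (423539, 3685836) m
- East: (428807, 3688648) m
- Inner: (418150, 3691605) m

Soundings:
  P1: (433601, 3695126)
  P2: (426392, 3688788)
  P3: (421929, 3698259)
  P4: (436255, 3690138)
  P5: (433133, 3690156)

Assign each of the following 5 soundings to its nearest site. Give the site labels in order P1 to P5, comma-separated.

P1 → Mid (d²=11652125.00)
P2 → East (d²=5851825.00)
P3 → North (d²=8176018.00)
P4 → East (d²=57692804.00)
P5 → East (d²=20988340.00)

Mid, East, North, East, East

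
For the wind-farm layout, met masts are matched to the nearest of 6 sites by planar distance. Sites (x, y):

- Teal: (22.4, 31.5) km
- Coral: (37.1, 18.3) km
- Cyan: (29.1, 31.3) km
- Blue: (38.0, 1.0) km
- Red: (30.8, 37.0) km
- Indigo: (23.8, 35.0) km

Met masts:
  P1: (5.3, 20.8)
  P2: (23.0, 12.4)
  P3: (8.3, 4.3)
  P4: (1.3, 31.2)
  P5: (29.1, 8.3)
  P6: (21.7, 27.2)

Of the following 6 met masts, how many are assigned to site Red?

0

P1 → Teal
P2 → Coral
P3 → Blue
P4 → Teal
P5 → Blue
P6 → Teal
0 of the 6 go to Red.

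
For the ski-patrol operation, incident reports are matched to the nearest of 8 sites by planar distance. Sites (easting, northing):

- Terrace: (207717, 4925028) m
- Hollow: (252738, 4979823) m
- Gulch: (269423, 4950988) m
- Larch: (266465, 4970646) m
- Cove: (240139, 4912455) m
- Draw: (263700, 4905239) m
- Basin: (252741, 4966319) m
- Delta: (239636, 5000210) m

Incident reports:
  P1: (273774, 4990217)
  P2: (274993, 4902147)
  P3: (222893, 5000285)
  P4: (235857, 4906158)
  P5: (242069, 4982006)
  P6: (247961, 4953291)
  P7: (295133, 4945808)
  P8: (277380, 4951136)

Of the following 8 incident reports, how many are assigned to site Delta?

P1 → Larch
P2 → Draw
P3 → Delta
P4 → Cove
P5 → Hollow
P6 → Basin
P7 → Gulch
P8 → Gulch
1 of the 8 goes to Delta.

1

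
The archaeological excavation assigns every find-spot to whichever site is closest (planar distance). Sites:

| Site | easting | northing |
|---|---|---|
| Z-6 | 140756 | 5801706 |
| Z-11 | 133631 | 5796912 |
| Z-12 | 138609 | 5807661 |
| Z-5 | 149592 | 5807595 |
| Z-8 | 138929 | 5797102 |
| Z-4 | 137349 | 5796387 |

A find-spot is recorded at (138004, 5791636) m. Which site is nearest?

Z-4

Squared distances to each site:
Z-6: 108978404.000; Z-11: 46959305.000; Z-12: 257166650.000; Z-5: 388971425.000; Z-8: 30732781.000; Z-4: 23001026.000.
Minimum at Z-4.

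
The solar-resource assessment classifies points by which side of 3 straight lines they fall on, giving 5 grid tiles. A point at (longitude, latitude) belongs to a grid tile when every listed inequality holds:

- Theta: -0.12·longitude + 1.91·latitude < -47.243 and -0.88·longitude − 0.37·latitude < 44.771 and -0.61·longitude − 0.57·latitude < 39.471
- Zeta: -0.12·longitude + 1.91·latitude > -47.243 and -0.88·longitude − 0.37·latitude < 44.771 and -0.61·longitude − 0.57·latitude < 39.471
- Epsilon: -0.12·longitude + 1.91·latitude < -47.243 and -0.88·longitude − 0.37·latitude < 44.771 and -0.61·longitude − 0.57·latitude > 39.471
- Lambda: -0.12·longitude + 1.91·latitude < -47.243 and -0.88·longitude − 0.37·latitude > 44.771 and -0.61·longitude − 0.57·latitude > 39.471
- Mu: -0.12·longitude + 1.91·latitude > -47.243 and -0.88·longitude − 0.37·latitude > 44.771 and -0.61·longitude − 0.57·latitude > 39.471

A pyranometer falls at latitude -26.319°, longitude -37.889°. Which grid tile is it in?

-0.12·-37.889 + 1.91·-26.319 = -45.723, which is > -47.243
-0.88·-37.889 − 0.37·-26.319 = 43.080, which is < 44.771
-0.61·-37.889 − 0.57·-26.319 = 38.114, which is < 39.471
This sign pattern matches Zeta.

Zeta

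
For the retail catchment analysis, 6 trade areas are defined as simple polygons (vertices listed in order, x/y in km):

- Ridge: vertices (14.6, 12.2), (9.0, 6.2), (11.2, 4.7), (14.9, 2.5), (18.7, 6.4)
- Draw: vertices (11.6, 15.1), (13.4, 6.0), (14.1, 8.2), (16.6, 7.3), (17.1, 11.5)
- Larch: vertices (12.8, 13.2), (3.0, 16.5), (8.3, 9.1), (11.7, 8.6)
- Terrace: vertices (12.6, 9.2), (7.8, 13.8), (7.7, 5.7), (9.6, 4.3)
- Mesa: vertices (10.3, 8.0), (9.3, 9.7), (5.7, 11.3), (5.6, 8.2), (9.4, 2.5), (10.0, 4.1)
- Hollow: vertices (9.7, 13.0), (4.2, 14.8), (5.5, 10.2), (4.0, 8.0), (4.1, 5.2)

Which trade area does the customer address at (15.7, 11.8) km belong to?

Draw

Cast a ray rightward from (15.7, 11.8). For each polygon, the edges (by vertex number in listed order) whose endpoints lie on opposite sides of y = 11.8, where each meets that height, and whether that is right or left of the point:
Ridge: 1–2 at x≈14.23 (left), 5–1 at x≈14.88 (left) → 0 crossings.
Draw: 1–2 at x≈12.25 (left), 5–1 at x≈16.64 (right) → 1 crossing.
Larch: 2–3 at x≈6.37 (left), 4–1 at x≈12.47 (left) → 0 crossings.
Terrace: 1–2 at x≈9.89 (left), 2–3 at x≈7.78 (left) → 0 crossings.
Mesa: no edge straddles that height → 0 crossings.
Hollow: 2–3 at x≈5.05 (left), 5–1 at x≈8.84 (left) → 0 crossings.
Only Draw has an odd count, so the point is inside Draw.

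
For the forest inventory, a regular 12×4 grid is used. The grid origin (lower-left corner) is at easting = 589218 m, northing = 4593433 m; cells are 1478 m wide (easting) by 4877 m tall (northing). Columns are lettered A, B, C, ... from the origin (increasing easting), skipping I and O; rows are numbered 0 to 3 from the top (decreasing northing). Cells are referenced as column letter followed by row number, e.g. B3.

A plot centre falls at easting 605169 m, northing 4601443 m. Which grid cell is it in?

L2

Column index: ⌊(605169 − 589218) / 1478⌋ = ⌊10.792⌋ = 10 → column L
Row offset from origin: ⌊(4601443 − 4593433) / 4877⌋ = ⌊1.642⌋ = 1 → row 2 (counted from top)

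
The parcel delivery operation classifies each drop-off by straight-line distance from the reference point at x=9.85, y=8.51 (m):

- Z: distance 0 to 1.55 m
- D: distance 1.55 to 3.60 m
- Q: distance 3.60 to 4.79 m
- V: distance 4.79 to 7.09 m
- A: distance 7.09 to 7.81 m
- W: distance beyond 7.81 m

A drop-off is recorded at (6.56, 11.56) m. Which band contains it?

Q

Distance = √((6.56−9.85)² + (11.56−8.51)²) = √(10.824 + 9.303) = 4.486 m.
3.60 ≤ 4.486 < 4.79 → Q.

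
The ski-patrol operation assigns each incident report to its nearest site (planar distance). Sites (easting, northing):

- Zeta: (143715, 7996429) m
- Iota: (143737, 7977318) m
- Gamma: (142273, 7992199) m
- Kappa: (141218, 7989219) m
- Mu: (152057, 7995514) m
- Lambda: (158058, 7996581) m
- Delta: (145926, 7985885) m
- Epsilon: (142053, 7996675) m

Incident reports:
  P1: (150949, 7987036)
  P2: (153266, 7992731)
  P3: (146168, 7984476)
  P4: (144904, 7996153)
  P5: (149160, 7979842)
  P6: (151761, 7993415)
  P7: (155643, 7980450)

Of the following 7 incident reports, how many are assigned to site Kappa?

0

P1 → Delta
P2 → Mu
P3 → Delta
P4 → Zeta
P5 → Iota
P6 → Mu
P7 → Delta
0 of the 7 go to Kappa.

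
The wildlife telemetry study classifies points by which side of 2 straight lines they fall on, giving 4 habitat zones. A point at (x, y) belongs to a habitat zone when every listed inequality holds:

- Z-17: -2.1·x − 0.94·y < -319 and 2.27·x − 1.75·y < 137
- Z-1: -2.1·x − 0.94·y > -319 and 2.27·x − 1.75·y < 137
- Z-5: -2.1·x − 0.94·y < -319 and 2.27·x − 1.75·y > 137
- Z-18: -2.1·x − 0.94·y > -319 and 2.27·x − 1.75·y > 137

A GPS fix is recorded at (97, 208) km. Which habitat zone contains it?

Z-17

-2.1·97 − 0.94·208 = -399.220, which is < -319
2.27·97 − 1.75·208 = -143.810, which is < 137
This sign pattern matches Z-17.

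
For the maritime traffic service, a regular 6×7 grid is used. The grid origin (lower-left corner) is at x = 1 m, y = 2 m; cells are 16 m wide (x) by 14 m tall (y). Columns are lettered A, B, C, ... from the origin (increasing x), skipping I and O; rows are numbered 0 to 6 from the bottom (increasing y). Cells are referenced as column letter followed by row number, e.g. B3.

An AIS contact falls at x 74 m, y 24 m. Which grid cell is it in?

E1

Column index: ⌊(74 − 1) / 16⌋ = ⌊4.562⌋ = 4 → column E
Row offset from origin: ⌊(24 − 2) / 14⌋ = ⌊1.571⌋ = 1 → row 1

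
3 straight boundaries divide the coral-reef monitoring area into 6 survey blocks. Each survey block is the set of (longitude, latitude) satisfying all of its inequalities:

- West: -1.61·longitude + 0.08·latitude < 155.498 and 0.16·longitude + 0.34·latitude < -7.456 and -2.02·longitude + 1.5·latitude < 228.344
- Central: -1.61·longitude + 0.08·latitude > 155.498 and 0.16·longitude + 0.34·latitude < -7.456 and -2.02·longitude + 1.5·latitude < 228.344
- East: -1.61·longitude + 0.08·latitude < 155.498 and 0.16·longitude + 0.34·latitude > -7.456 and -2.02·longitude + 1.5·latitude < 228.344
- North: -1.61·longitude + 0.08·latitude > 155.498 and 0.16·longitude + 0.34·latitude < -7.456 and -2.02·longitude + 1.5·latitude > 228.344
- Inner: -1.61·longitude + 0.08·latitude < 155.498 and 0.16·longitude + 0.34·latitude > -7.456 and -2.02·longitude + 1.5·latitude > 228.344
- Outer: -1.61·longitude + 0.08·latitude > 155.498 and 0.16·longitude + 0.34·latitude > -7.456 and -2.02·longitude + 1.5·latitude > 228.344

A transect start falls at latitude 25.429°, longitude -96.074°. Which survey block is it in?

-1.61·-96.074 + 0.08·25.429 = 156.713, which is > 155.498
0.16·-96.074 + 0.34·25.429 = -6.726, which is > -7.456
-2.02·-96.074 + 1.5·25.429 = 232.213, which is > 228.344
This sign pattern matches Outer.

Outer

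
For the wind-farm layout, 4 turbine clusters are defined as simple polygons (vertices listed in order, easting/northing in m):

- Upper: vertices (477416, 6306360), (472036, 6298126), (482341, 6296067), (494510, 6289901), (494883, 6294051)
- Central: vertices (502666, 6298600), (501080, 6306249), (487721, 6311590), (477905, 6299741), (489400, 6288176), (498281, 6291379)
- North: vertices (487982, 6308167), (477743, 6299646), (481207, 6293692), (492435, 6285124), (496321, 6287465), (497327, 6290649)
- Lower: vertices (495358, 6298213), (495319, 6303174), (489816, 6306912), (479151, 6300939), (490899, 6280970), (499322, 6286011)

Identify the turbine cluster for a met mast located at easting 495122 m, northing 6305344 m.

Cast a ray rightward from (495122, 6305344). For each polygon, the edges (by vertex number in listed order) whose endpoints lie on opposite sides of northing = 6305344, where each meets that height, and whether that is right or left of the point:
Upper: 1–2 at easting≈476752.2 (left), 5–1 at easting≈478857.7 (left) → 0 crossings.
Central: 1–2 at easting≈501267.6 (right), 3–4 at easting≈482546.7 (left) → 1 crossing.
North: 1–2 at easting≈484589.8 (left), 6–1 at easting≈489487.9 (left) → 0 crossings.
Lower: 2–3 at easting≈492124.4 (left), 3–4 at easting≈487016.3 (left) → 0 crossings.
Only Central has an odd count, so the point is inside Central.

Central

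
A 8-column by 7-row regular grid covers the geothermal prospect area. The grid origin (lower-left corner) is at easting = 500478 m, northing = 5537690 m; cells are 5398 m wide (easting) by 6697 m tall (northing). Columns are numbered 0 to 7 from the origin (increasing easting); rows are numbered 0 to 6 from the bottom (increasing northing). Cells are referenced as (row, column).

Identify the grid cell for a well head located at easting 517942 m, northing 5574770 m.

(5, 3)

Column index: ⌊(517942 − 500478) / 5398⌋ = ⌊3.235⌋ = 3
Row offset from origin: ⌊(5574770 − 5537690) / 6697⌋ = ⌊5.537⌋ = 5 → row 5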